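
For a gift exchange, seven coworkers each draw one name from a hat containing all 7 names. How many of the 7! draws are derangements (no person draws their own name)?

Use !n = (n-1)(!(n-1) + !(n-2)).
!7 = 6·(265 + 44) = 6·309 = 1854

1854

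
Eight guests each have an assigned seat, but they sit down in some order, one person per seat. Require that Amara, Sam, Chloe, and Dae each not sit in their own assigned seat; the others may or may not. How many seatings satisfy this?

24024

Let A_j be the event that the j-th constrained one is fixed. By inclusion-exclusion over the 4 events:
Σ_{j=0}^{4} (-1)^j C(4,j)(8-j)!
= C(4,0)·8! - C(4,1)·7! + C(4,2)·6! - C(4,3)·5! + C(4,4)·4!
= 40320 - 20160 + 4320 - 480 + 24
= 24024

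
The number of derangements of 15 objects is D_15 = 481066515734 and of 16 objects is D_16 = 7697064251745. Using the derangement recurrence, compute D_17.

130850092279664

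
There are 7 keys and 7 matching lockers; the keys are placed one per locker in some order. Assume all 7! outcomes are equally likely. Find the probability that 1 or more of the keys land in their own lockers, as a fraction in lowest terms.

177/280

Favorable outcomes: Σ_{i≥1} C(7,i)·!(7-i) = 7·265 + 21·44 + 35·9 + 35·2 + 21·1 + 7·0 + 1·1 = 3186.
Total outcomes: 7! = 5040.
Probability = 3186/5040 = 177/280.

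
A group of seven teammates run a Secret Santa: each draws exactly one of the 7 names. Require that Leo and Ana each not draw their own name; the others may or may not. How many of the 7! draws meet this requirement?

Let A_j be the event that the j-th constrained one is fixed. By inclusion-exclusion over the 2 events:
Σ_{j=0}^{2} (-1)^j C(2,j)(7-j)!
= C(2,0)·7! - C(2,1)·6! + C(2,2)·5!
= 5040 - 1440 + 120
= 3720

3720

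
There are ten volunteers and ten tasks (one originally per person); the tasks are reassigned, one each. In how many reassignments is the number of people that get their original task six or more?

2176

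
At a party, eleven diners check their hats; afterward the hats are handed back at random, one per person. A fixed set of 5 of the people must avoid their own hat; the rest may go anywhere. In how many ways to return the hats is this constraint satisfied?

Let A_j be the event that the j-th constrained one is fixed. By inclusion-exclusion over the 5 events:
Σ_{j=0}^{5} (-1)^j C(5,j)(11-j)!
= C(5,0)·11! - C(5,1)·10! + C(5,2)·9! - C(5,3)·8! + C(5,4)·7! - C(5,5)·6!
= 39916800 - 18144000 + 3628800 - 403200 + 25200 - 720
= 25022880

25022880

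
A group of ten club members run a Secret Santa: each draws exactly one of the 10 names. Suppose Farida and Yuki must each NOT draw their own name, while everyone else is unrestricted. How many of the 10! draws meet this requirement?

2943360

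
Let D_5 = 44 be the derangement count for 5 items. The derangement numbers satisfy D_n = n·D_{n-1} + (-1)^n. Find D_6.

265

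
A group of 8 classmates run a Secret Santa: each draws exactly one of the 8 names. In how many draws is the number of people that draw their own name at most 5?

40291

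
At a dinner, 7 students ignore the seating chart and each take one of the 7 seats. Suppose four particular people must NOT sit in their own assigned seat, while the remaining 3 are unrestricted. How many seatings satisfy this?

2790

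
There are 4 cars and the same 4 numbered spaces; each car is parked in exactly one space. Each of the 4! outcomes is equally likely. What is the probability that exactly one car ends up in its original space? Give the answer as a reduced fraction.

1/3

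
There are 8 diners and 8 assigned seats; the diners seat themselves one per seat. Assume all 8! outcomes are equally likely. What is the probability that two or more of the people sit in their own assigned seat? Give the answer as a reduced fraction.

Favorable outcomes: Σ_{i≥2} C(8,i)·!(8-i) = 28·265 + 56·44 + 70·9 + 56·2 + 28·1 + 8·0 + 1·1 = 10655.
Total outcomes: 8! = 40320.
Probability = 10655/40320 = 2131/8064.

2131/8064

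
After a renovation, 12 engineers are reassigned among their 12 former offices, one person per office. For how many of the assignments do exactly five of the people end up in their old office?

1468368

Choose which 5 of the 12 are fixed: C(12,5) = 792.
The other 7 form a derangement: !7 = 1854.
Total: 792 × 1854 = 1468368.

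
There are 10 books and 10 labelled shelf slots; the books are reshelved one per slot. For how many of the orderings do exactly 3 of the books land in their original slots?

222480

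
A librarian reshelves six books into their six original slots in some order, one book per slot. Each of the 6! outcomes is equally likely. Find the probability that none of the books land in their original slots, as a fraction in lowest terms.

53/144

Favorable outcomes: !6 = 265.
Total outcomes: 6! = 720.
Probability = 265/720 = 53/144.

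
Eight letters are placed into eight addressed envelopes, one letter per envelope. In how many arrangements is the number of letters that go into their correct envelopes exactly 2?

7420

Pick the 2 fixed positions: C(8,2) = 28 ways.
The other 6 form a derangement: !6 = 265.
Total: 28 × 265 = 7420.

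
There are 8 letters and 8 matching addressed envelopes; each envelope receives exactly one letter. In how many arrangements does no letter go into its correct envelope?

!8 = 8! · Σ_{k=0}^{8} (-1)^k/k!
= 8! - 8!/1! + 8!/2! - 8!/3! + 8!/4! - 8!/5! + 8!/6! - 8!/7! + 8!/8!
= 40320 - 40320 + 20160 - 6720 + 1680 - 336 + 56 - 8 + 1
= 14833

14833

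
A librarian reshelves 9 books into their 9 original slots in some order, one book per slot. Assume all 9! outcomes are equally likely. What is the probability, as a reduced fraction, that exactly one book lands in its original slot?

Favorable outcomes: C(9,1)·!8 = 9·14833 = 133497.
Total outcomes: 9! = 362880.
Probability = 133497/362880 = 2119/5760.

2119/5760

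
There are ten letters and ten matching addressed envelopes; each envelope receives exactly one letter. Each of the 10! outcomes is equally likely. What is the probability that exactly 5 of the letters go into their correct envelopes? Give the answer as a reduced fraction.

Favorable outcomes: C(10,5)·!5 = 252·44 = 11088.
Total outcomes: 10! = 3628800.
Probability = 11088/3628800 = 11/3600.

11/3600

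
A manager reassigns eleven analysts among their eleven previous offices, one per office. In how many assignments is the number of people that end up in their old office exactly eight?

330

Pick the 8 fixed positions: C(11,8) = 165 ways.
The other 3 form a derangement: !3 = 2.
Total: 165 × 2 = 330.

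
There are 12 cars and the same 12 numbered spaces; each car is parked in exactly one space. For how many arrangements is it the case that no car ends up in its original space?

176214841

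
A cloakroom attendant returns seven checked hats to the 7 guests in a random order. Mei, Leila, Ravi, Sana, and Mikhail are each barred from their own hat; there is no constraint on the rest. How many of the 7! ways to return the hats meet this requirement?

Inclusion-exclusion on the 5 forbidden self-matches:
Σ_{j=0}^{5} (-1)^j C(5,j)(7-j)!
= C(5,0)·7! - C(5,1)·6! + C(5,2)·5! - C(5,3)·4! + C(5,4)·3! - C(5,5)·2!
= 5040 - 3600 + 1200 - 240 + 30 - 2
= 2428

2428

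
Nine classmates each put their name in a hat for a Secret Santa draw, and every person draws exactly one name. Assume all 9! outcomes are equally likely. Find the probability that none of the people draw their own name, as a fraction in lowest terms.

16687/45360

Favorable outcomes: !9 = 133496.
Total outcomes: 9! = 362880.
Probability = 133496/362880 = 16687/45360.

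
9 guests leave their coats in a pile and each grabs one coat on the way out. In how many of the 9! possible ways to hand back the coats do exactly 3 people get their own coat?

Choose which 3 of the 9 are fixed: C(9,3) = 84.
The remaining 6 must be deranged: !6 = 265.
Total: 84 × 265 = 22260.

22260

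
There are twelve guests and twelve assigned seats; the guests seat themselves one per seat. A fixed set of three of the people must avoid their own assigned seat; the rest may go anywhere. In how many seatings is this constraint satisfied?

369774720

Inclusion-exclusion on the 3 forbidden self-matches:
Σ_{j=0}^{3} (-1)^j C(3,j)(12-j)!
= C(3,0)·12! - C(3,1)·11! + C(3,2)·10! - C(3,3)·9!
= 479001600 - 119750400 + 10886400 - 362880
= 369774720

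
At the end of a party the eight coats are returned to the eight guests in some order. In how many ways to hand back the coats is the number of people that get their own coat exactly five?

Pick the 5 fixed positions: C(8,5) = 56 ways.
The other 3 form a derangement: !3 = 2.
Total: 56 × 2 = 112.

112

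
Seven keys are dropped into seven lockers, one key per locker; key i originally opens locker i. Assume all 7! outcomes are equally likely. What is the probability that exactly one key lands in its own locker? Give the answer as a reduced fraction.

Favorable outcomes: C(7,1)·!6 = 7·265 = 1855.
Total outcomes: 7! = 5040.
Probability = 1855/5040 = 53/144.

53/144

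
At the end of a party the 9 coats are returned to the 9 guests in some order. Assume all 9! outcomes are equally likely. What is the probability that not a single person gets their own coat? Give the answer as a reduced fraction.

16687/45360

Favorable outcomes: !9 = 133496.
Total outcomes: 9! = 362880.
Probability = 133496/362880 = 16687/45360.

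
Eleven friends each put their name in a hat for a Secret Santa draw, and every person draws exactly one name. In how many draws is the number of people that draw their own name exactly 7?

2970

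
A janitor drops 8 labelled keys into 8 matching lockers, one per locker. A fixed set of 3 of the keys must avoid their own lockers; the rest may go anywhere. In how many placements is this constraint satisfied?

27240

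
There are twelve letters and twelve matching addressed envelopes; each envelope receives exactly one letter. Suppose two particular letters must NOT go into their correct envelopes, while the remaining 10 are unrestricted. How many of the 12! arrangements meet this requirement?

402796800

Let A_j be the event that the j-th constrained one is fixed. By inclusion-exclusion over the 2 events:
Σ_{j=0}^{2} (-1)^j C(2,j)(12-j)!
= C(2,0)·12! - C(2,1)·11! + C(2,2)·10!
= 479001600 - 79833600 + 3628800
= 402796800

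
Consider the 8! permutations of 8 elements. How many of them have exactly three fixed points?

Choose which 3 of the 8 are fixed: C(8,3) = 56.
The other 5 form a derangement: !5 = 44.
Total: 56 × 44 = 2464.

2464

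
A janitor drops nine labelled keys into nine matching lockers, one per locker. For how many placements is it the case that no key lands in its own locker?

133496

Recurrence: !9 = 8·(!8 + !7).
!9 = 8·(14833 + 1854) = 8·16687 = 133496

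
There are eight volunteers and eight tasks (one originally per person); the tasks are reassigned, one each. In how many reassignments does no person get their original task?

Use !n = n·!(n-1) + (-1)^n.
!8 = 8·1854 + 1 = 14833

14833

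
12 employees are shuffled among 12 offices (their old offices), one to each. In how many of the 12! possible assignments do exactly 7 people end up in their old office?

34848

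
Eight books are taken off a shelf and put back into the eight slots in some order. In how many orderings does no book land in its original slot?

14833

Use !n = (n-1)(!(n-1) + !(n-2)).
!8 = 7·(1854 + 265) = 7·2119 = 14833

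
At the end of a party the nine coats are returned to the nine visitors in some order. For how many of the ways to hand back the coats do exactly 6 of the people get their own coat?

Choose which 6 of the 9 are fixed: C(9,6) = 84.
The other 3 form a derangement: !3 = 2.
Total: 84 × 2 = 168.

168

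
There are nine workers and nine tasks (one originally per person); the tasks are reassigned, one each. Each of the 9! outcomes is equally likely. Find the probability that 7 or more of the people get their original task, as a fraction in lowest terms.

37/362880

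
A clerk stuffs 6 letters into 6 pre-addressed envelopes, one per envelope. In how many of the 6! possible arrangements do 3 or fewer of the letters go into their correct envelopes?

704

# with exactly i fixed is C(6,i)·!(6-i); sum over i=0..3:
  i=0: C(6,0)·!6 = 1·265 = 265
  i=1: C(6,1)·!5 = 6·44 = 264
  i=2: C(6,2)·!4 = 15·9 = 135
  i=3: C(6,3)·!3 = 20·2 = 40
Total = 704.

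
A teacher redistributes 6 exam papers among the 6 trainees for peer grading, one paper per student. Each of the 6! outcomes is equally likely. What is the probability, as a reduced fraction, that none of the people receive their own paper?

53/144

Favorable outcomes: !6 = 265.
Total outcomes: 6! = 720.
Probability = 265/720 = 53/144.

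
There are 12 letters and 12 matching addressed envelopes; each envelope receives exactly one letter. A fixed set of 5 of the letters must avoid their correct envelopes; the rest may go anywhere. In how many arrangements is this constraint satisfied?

Inclusion-exclusion on the 5 forbidden self-matches:
Σ_{j=0}^{5} (-1)^j C(5,j)(12-j)!
= C(5,0)·12! - C(5,1)·11! + C(5,2)·10! - C(5,3)·9! + C(5,4)·8! - C(5,5)·7!
= 479001600 - 199584000 + 36288000 - 3628800 + 201600 - 5040
= 312273360

312273360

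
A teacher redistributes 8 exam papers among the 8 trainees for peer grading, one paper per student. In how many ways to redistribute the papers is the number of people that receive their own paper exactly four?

630

Pick the 4 fixed positions: C(8,4) = 70 ways.
The remaining 4 must be deranged: !4 = 9.
Total: 70 × 9 = 630.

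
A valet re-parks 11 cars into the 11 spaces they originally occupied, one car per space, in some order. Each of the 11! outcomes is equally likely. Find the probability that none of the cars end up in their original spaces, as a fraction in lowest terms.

1468457/3991680

Favorable outcomes: !11 = 14684570.
Total outcomes: 11! = 39916800.
Probability = 14684570/39916800 = 1468457/3991680.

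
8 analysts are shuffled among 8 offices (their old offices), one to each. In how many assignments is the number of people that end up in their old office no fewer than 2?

10655

# with exactly i fixed is C(8,i)·!(8-i); sum over i=2..8:
  i=2: C(8,2)·!6 = 28·265 = 7420
  i=3: C(8,3)·!5 = 56·44 = 2464
  i=4: C(8,4)·!4 = 70·9 = 630
  i=5: C(8,5)·!3 = 56·2 = 112
  i=6: C(8,6)·!2 = 28·1 = 28
  i=7: C(8,7)·!1 = 8·0 = 0
  i=8: C(8,8)·!0 = 1·1 = 1
Total = 10655.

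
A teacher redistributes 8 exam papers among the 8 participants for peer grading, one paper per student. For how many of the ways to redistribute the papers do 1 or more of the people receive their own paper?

Sum C(8,i)·!(8-i) for i = 1..8:
  i=1: C(8,1)·!7 = 8·1854 = 14832
  i=2: C(8,2)·!6 = 28·265 = 7420
  i=3: C(8,3)·!5 = 56·44 = 2464
  i=4: C(8,4)·!4 = 70·9 = 630
  i=5: C(8,5)·!3 = 56·2 = 112
  i=6: C(8,6)·!2 = 28·1 = 28
  i=7: C(8,7)·!1 = 8·0 = 0
  i=8: C(8,8)·!0 = 1·1 = 1
Total = 25487.

25487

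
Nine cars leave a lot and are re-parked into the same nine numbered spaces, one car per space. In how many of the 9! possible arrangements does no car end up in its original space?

133496

Recurrence: !9 = 8·(!8 + !7).
!9 = 8·(14833 + 1854) = 8·16687 = 133496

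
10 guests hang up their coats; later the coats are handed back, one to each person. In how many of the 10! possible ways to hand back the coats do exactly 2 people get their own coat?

Pick the 2 fixed positions: C(10,2) = 45 ways.
The other 8 form a derangement: !8 = 14833.
Total: 45 × 14833 = 667485.

667485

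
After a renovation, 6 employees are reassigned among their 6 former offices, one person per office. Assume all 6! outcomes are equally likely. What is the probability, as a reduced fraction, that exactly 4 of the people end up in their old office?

1/48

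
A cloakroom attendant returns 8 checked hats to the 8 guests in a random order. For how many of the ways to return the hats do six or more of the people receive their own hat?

29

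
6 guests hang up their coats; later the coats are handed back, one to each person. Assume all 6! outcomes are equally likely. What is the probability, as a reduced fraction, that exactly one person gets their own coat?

Favorable outcomes: C(6,1)·!5 = 6·44 = 264.
Total outcomes: 6! = 720.
Probability = 264/720 = 11/30.

11/30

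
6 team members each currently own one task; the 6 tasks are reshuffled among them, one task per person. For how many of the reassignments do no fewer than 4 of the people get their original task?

16

# with exactly i fixed is C(6,i)·!(6-i); sum over i=4..6:
  i=4: C(6,4)·!2 = 15·1 = 15
  i=5: C(6,5)·!1 = 6·0 = 0
  i=6: C(6,6)·!0 = 1·1 = 1
Total = 16.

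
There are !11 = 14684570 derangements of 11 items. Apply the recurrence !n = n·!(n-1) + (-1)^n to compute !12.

176214841

!12 = 12·14684570 + 1 = 176214841.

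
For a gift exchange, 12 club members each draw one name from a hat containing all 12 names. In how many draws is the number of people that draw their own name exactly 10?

66

Pick the 10 fixed positions: C(12,10) = 66 ways.
The remaining 2 must be deranged: !2 = 1.
Total: 66 × 1 = 66.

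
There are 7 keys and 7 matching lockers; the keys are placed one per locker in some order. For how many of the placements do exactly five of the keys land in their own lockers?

21

Pick the 5 fixed positions: C(7,5) = 21 ways.
The remaining 2 must be deranged: !2 = 1.
Total: 21 × 1 = 21.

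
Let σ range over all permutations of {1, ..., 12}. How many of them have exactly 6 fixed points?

244860

Choose which 6 of the 12 are fixed: C(12,6) = 924.
The other 6 form a derangement: !6 = 265.
Total: 924 × 265 = 244860.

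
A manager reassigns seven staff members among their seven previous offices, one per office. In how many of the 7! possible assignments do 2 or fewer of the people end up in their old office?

4633

Sum C(7,i)·!(7-i) for i = 0..2:
  i=0: C(7,0)·!7 = 1·1854 = 1854
  i=1: C(7,1)·!6 = 7·265 = 1855
  i=2: C(7,2)·!5 = 21·44 = 924
Total = 4633.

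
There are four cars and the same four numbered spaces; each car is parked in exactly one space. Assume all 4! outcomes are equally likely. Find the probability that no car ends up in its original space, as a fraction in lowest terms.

Favorable outcomes: !4 = 9.
Total outcomes: 4! = 24.
Probability = 9/24 = 3/8.

3/8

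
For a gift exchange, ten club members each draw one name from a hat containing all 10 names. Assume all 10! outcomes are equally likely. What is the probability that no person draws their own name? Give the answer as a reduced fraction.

Favorable outcomes: !10 = 1334961.
Total outcomes: 10! = 3628800.
Probability = 1334961/3628800 = 16481/44800.

16481/44800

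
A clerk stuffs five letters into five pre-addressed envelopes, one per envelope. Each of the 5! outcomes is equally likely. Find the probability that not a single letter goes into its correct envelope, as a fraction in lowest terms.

11/30

Favorable outcomes: !5 = 44.
Total outcomes: 5! = 120.
Probability = 44/120 = 11/30.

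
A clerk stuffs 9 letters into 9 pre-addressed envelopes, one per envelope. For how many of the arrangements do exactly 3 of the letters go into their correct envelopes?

22260

Pick the 3 fixed positions: C(9,3) = 84 ways.
The other 6 form a derangement: !6 = 265.
Total: 84 × 265 = 22260.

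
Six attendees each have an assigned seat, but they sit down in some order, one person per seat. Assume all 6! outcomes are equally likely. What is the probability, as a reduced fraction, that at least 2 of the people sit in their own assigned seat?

191/720

Favorable outcomes: Σ_{i≥2} C(6,i)·!(6-i) = 15·9 + 20·2 + 15·1 + 6·0 + 1·1 = 191.
Total outcomes: 6! = 720.
Probability = 191/720 = 191/720.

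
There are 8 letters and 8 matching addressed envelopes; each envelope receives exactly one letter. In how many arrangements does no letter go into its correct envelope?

!8 is the nearest integer to 8!/e.
8! = 40320, and 40320/e ≈ 14832.90, so !8 = 14833.

14833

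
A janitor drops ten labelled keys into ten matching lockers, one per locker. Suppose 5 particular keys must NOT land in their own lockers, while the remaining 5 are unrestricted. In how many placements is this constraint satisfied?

2170680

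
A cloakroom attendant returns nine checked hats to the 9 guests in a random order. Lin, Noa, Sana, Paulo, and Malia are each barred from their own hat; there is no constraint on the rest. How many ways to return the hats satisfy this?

205056

Let A_j be the event that the j-th constrained one is fixed. By inclusion-exclusion over the 5 events:
Σ_{j=0}^{5} (-1)^j C(5,j)(9-j)!
= C(5,0)·9! - C(5,1)·8! + C(5,2)·7! - C(5,3)·6! + C(5,4)·5! - C(5,5)·4!
= 362880 - 201600 + 50400 - 7200 + 600 - 24
= 205056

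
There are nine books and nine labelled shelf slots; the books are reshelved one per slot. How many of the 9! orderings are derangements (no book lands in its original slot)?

The number of derangements of 9 is !9 = Σ_{k=0}^{9} (-1)^k·9!/k!
= 9! - 9!/1! + 9!/2! - 9!/3! + 9!/4! - 9!/5! + 9!/6! - 9!/7! + 9!/8! - 9!/9!
= 362880 - 362880 + 181440 - 60480 + 15120 - 3024 + 504 - 72 + 9 - 1
= 133496

133496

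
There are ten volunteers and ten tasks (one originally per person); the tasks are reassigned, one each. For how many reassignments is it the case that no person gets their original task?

1334961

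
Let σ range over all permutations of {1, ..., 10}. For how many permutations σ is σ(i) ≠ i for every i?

Use !n = (n-1)(!(n-1) + !(n-2)).
!10 = 9·(133496 + 14833) = 9·148329 = 1334961

1334961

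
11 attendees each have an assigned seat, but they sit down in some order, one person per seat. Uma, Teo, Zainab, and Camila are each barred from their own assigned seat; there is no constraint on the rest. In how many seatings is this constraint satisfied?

27422640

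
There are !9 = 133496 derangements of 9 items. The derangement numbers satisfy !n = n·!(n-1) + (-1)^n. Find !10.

1334961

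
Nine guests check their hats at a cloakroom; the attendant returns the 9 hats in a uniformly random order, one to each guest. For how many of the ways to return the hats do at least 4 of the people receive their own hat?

# with exactly i fixed is C(9,i)·!(9-i); sum over i=4..9:
  i=4: C(9,4)·!5 = 126·44 = 5544
  i=5: C(9,5)·!4 = 126·9 = 1134
  i=6: C(9,6)·!3 = 84·2 = 168
  i=7: C(9,7)·!2 = 36·1 = 36
  i=8: C(9,8)·!1 = 9·0 = 0
  i=9: C(9,9)·!0 = 1·1 = 1
Total = 6883.

6883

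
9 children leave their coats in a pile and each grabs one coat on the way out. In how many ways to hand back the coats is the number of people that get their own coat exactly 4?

Choose which 4 of the 9 are fixed: C(9,4) = 126.
The other 5 form a derangement: !5 = 44.
Total: 126 × 44 = 5544.

5544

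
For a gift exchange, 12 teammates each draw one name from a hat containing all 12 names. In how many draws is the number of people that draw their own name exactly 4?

7342335

Choose which 4 of the 12 are fixed: C(12,4) = 495.
The other 8 form a derangement: !8 = 14833.
Total: 495 × 14833 = 7342335.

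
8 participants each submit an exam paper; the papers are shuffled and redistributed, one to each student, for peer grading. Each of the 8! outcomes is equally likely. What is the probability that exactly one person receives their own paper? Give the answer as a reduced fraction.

103/280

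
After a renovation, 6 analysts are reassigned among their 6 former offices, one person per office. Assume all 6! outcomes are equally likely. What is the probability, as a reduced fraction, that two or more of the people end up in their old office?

191/720

Favorable outcomes: Σ_{i≥2} C(6,i)·!(6-i) = 15·9 + 20·2 + 15·1 + 6·0 + 1·1 = 191.
Total outcomes: 6! = 720.
Probability = 191/720 = 191/720.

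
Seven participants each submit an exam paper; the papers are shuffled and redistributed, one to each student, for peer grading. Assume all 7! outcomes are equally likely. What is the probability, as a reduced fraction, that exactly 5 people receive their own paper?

1/240

Favorable outcomes: C(7,5)·!2 = 21·1 = 21.
Total outcomes: 7! = 5040.
Probability = 21/5040 = 1/240.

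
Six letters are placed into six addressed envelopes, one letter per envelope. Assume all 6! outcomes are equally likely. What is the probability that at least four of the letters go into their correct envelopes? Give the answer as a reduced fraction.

Favorable outcomes: Σ_{i≥4} C(6,i)·!(6-i) = 15·1 + 6·0 + 1·1 = 16.
Total outcomes: 6! = 720.
Probability = 16/720 = 1/45.

1/45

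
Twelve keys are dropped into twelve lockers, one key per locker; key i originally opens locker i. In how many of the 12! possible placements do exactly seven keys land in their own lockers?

34848

Choose which 7 of the 12 are fixed: C(12,7) = 792.
The other 5 form a derangement: !5 = 44.
Total: 792 × 44 = 34848.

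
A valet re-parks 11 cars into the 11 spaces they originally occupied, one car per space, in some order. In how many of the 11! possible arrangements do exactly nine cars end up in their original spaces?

55

Pick the 9 fixed positions: C(11,9) = 55 ways.
The remaining 2 must be deranged: !2 = 1.
Total: 55 × 1 = 55.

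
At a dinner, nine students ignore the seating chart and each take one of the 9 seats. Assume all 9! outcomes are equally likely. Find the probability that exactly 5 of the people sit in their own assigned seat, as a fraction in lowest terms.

Favorable outcomes: C(9,5)·!4 = 126·9 = 1134.
Total outcomes: 9! = 362880.
Probability = 1134/362880 = 1/320.

1/320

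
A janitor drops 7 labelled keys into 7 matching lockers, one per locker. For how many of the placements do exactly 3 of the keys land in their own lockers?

315

Pick the 3 fixed positions: C(7,3) = 35 ways.
The other 4 form a derangement: !4 = 9.
Total: 35 × 9 = 315.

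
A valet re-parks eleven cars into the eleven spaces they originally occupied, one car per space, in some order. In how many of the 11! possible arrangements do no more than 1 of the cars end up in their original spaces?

29369141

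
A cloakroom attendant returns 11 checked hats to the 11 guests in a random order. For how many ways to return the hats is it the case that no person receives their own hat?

14684570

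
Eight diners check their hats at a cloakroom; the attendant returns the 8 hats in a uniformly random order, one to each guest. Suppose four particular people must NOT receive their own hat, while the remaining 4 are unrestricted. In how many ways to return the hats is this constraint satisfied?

24024

Let A_j be the event that the j-th constrained one is fixed. By inclusion-exclusion over the 4 events:
Σ_{j=0}^{4} (-1)^j C(4,j)(8-j)!
= C(4,0)·8! - C(4,1)·7! + C(4,2)·6! - C(4,3)·5! + C(4,4)·4!
= 40320 - 20160 + 4320 - 480 + 24
= 24024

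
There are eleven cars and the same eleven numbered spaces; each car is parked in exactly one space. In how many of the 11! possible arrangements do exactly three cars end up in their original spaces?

2447445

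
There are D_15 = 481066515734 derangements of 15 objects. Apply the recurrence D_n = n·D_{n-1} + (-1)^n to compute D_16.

D_16 = 16·481066515734 + 1 = 7697064251745.

7697064251745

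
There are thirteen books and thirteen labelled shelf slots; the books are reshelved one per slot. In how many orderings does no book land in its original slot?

2290792932

By inclusion-exclusion, !13 = Σ (-1)^k · 13!/k! for k=0..13
= 13! - 13!/1! + 13!/2! - 13!/3! + 13!/4! - 13!/5! + 13!/6! - 13!/7! + 13!/8! - 13!/9! + 13!/10! - 13!/11! + 13!/12! - 13!/13!
= 6227020800 - 6227020800 + 3113510400 - 1037836800 + 259459200 - 51891840 + 8648640 - 1235520 + 154440 - 17160 + 1716 - 156 + 13 - 1
= 2290792932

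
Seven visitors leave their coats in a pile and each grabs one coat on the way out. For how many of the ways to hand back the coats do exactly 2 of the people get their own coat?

924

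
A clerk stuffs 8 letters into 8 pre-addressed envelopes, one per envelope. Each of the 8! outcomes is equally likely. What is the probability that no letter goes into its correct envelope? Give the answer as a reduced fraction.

2119/5760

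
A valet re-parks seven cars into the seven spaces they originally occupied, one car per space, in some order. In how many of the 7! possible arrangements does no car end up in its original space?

1854

The subfactorial !7 = [7!/e] (nearest integer).
7! = 5040, and 5040/e ≈ 1854.11, so !7 = 1854.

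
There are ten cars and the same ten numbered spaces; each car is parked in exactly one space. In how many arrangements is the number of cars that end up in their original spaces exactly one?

1334960

Pick the single fixed position: C(10,1) = 10 ways.
The other 9 form a derangement: !9 = 133496.
Total: 10 × 133496 = 1334960.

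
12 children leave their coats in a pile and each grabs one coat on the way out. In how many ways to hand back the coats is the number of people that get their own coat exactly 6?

Choose which 6 of the 12 are fixed: C(12,6) = 924.
The other 6 form a derangement: !6 = 265.
Total: 924 × 265 = 244860.

244860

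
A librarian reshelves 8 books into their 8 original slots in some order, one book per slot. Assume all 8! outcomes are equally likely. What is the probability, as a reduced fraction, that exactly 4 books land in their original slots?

1/64

Favorable outcomes: C(8,4)·!4 = 70·9 = 630.
Total outcomes: 8! = 40320.
Probability = 630/40320 = 1/64.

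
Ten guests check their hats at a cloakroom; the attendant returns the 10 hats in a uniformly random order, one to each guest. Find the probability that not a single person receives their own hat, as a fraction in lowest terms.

16481/44800

Favorable outcomes: !10 = 1334961.
Total outcomes: 10! = 3628800.
Probability = 1334961/3628800 = 16481/44800.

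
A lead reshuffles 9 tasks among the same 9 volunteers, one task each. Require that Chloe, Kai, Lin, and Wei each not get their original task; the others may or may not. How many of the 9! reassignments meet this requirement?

229080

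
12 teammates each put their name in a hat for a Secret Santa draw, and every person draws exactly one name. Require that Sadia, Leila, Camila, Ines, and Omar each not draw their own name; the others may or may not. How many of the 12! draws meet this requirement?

312273360

Inclusion-exclusion on the 5 forbidden self-matches:
Σ_{j=0}^{5} (-1)^j C(5,j)(12-j)!
= C(5,0)·12! - C(5,1)·11! + C(5,2)·10! - C(5,3)·9! + C(5,4)·8! - C(5,5)·7!
= 479001600 - 199584000 + 36288000 - 3628800 + 201600 - 5040
= 312273360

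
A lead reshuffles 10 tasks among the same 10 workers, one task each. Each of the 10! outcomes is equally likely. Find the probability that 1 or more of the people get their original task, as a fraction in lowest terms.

28319/44800

Favorable outcomes: Σ_{i≥1} C(10,i)·!(10-i) = 10·133496 + 45·14833 + 120·1854 + 210·265 + 252·44 + 210·9 + 120·2 + 45·1 + 10·0 + 1·1 = 2293839.
Total outcomes: 10! = 3628800.
Probability = 2293839/3628800 = 28319/44800.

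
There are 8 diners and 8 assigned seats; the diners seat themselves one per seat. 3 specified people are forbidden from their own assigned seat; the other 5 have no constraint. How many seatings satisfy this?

27240

Inclusion-exclusion on the 3 forbidden self-matches:
Σ_{j=0}^{3} (-1)^j C(3,j)(8-j)!
= C(3,0)·8! - C(3,1)·7! + C(3,2)·6! - C(3,3)·5!
= 40320 - 15120 + 2160 - 120
= 27240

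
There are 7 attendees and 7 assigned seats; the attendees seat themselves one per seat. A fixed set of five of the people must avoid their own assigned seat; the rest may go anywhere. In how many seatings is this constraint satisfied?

Let A_j be the event that the j-th constrained one is fixed. By inclusion-exclusion over the 5 events:
Σ_{j=0}^{5} (-1)^j C(5,j)(7-j)!
= C(5,0)·7! - C(5,1)·6! + C(5,2)·5! - C(5,3)·4! + C(5,4)·3! - C(5,5)·2!
= 5040 - 3600 + 1200 - 240 + 30 - 2
= 2428

2428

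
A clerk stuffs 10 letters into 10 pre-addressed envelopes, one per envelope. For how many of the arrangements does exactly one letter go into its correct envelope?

1334960

Choose which one of the 10 is fixed: C(10,1) = 10.
The other 9 form a derangement: !9 = 133496.
Total: 10 × 133496 = 1334960.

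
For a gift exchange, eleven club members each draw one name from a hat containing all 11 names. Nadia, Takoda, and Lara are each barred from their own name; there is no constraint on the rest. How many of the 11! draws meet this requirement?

30078720

Inclusion-exclusion on the 3 forbidden self-matches:
Σ_{j=0}^{3} (-1)^j C(3,j)(11-j)!
= C(3,0)·11! - C(3,1)·10! + C(3,2)·9! - C(3,3)·8!
= 39916800 - 10886400 + 1088640 - 40320
= 30078720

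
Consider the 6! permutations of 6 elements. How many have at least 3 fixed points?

56

Sum C(6,i)·!(6-i) for i = 3..6:
  i=3: C(6,3)·!3 = 20·2 = 40
  i=4: C(6,4)·!2 = 15·1 = 15
  i=5: C(6,5)·!1 = 6·0 = 0
  i=6: C(6,6)·!0 = 1·1 = 1
Total = 56.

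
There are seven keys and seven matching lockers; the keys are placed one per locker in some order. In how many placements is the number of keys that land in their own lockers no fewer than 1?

Sum C(7,i)·!(7-i) for i = 1..7:
  i=1: C(7,1)·!6 = 7·265 = 1855
  i=2: C(7,2)·!5 = 21·44 = 924
  i=3: C(7,3)·!4 = 35·9 = 315
  i=4: C(7,4)·!3 = 35·2 = 70
  i=5: C(7,5)·!2 = 21·1 = 21
  i=6: C(7,6)·!1 = 7·0 = 0
  i=7: C(7,7)·!0 = 1·1 = 1
Total = 3186.

3186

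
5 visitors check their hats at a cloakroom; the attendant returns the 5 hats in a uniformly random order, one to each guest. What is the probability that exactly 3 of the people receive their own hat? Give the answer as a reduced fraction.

1/12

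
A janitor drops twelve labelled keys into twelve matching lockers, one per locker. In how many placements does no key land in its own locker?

176214841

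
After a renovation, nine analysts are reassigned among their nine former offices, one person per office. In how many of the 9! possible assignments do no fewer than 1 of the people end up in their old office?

229384

# with exactly i fixed is C(9,i)·!(9-i); sum over i=1..9:
  i=1: C(9,1)·!8 = 9·14833 = 133497
  i=2: C(9,2)·!7 = 36·1854 = 66744
  i=3: C(9,3)·!6 = 84·265 = 22260
  i=4: C(9,4)·!5 = 126·44 = 5544
  i=5: C(9,5)·!4 = 126·9 = 1134
  i=6: C(9,6)·!3 = 84·2 = 168
  i=7: C(9,7)·!2 = 36·1 = 36
  i=8: C(9,8)·!1 = 9·0 = 0
  i=9: C(9,9)·!0 = 1·1 = 1
Total = 229384.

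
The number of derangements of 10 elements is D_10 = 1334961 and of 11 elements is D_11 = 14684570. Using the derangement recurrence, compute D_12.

D_12 = (12-1)·(D_11 + D_10) = 11·(14684570 + 1334961) = 11·16019531 = 176214841.

176214841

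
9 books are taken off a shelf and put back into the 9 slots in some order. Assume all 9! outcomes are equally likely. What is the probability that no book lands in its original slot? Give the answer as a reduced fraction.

Favorable outcomes: !9 = 133496.
Total outcomes: 9! = 362880.
Probability = 133496/362880 = 16687/45360.

16687/45360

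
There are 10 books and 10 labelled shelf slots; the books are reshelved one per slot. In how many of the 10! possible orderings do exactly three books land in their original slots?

222480

Pick the 3 fixed positions: C(10,3) = 120 ways.
The other 7 form a derangement: !7 = 1854.
Total: 120 × 1854 = 222480.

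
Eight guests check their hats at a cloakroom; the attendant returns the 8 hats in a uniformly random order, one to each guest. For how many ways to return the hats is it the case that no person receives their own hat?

14833

!8 = 8! · Σ_{k=0}^{8} (-1)^k/k!
= 8! - 8!/1! + 8!/2! - 8!/3! + 8!/4! - 8!/5! + 8!/6! - 8!/7! + 8!/8!
= 40320 - 40320 + 20160 - 6720 + 1680 - 336 + 56 - 8 + 1
= 14833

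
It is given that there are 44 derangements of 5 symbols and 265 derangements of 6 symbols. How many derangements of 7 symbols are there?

1854

!7 = (7-1)·(!6 + !5) = 6·(265 + 44) = 6·309 = 1854.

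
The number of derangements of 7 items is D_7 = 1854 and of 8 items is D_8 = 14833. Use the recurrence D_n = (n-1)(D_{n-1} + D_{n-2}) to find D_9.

133496

D_9 = (9-1)·(D_8 + D_7) = 8·(14833 + 1854) = 8·16687 = 133496.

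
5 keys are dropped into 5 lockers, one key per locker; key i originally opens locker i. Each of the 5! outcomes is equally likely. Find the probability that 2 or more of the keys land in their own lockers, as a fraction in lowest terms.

Favorable outcomes: Σ_{i≥2} C(5,i)·!(5-i) = 10·2 + 10·1 + 5·0 + 1·1 = 31.
Total outcomes: 5! = 120.
Probability = 31/120 = 31/120.

31/120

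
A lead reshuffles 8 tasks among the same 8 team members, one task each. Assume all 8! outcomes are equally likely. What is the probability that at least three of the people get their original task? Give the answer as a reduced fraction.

Favorable outcomes: Σ_{i≥3} C(8,i)·!(8-i) = 56·44 + 70·9 + 56·2 + 28·1 + 8·0 + 1·1 = 3235.
Total outcomes: 8! = 40320.
Probability = 3235/40320 = 647/8064.

647/8064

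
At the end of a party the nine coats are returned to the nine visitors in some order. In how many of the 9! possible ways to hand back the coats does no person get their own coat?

133496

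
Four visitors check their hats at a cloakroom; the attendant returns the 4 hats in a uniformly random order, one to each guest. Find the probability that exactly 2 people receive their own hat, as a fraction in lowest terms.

Favorable outcomes: C(4,2)·!2 = 6·1 = 6.
Total outcomes: 4! = 24.
Probability = 6/24 = 1/4.

1/4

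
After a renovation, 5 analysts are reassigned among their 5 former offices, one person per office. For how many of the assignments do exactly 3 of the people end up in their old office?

Choose which 3 of the 5 are fixed: C(5,3) = 10.
The other 2 form a derangement: !2 = 1.
Total: 10 × 1 = 10.

10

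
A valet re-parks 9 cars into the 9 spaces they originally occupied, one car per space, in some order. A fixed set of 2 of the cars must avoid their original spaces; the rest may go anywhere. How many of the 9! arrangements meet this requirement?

287280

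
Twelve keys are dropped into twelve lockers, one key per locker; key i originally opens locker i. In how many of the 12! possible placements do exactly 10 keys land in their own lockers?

Choose which 10 of the 12 are fixed: C(12,10) = 66.
The remaining 2 must be deranged: !2 = 1.
Total: 66 × 1 = 66.

66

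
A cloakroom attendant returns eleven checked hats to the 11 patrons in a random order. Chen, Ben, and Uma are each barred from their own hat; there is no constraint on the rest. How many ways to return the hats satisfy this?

30078720

Inclusion-exclusion on the 3 forbidden self-matches:
Σ_{j=0}^{3} (-1)^j C(3,j)(11-j)!
= C(3,0)·11! - C(3,1)·10! + C(3,2)·9! - C(3,3)·8!
= 39916800 - 10886400 + 1088640 - 40320
= 30078720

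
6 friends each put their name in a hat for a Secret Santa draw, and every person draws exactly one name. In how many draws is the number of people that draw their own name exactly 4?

Choose which 4 of the 6 are fixed: C(6,4) = 15.
The remaining 2 must be deranged: !2 = 1.
Total: 15 × 1 = 15.

15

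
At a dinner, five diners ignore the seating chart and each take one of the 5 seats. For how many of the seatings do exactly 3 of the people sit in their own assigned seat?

Choose which 3 of the 5 are fixed: C(5,3) = 10.
The remaining 2 must be deranged: !2 = 1.
Total: 10 × 1 = 10.

10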